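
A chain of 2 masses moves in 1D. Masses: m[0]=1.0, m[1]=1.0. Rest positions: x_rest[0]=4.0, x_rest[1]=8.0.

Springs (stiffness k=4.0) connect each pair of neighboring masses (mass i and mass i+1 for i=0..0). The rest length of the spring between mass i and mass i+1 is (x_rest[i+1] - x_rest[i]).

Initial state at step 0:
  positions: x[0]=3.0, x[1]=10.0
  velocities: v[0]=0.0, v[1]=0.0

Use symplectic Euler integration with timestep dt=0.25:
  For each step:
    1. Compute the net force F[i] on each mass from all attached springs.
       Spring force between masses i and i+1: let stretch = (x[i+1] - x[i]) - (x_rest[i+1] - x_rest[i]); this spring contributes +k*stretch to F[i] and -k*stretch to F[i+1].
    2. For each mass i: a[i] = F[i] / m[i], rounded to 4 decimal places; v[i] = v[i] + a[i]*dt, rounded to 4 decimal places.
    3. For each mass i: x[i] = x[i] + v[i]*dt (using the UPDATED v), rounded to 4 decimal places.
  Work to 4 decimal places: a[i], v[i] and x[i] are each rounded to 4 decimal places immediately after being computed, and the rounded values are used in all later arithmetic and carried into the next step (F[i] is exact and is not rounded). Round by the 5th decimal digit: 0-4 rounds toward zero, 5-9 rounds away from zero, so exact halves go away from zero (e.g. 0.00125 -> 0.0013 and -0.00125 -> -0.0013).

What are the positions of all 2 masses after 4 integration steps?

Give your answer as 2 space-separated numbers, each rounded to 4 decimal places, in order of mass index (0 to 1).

Step 0: x=[3.0000 10.0000] v=[0.0000 0.0000]
Step 1: x=[3.7500 9.2500] v=[3.0000 -3.0000]
Step 2: x=[4.8750 8.1250] v=[4.5000 -4.5000]
Step 3: x=[5.8125 7.1875] v=[3.7500 -3.7500]
Step 4: x=[6.0938 6.9063] v=[1.1250 -1.1250]

Answer: 6.0938 6.9063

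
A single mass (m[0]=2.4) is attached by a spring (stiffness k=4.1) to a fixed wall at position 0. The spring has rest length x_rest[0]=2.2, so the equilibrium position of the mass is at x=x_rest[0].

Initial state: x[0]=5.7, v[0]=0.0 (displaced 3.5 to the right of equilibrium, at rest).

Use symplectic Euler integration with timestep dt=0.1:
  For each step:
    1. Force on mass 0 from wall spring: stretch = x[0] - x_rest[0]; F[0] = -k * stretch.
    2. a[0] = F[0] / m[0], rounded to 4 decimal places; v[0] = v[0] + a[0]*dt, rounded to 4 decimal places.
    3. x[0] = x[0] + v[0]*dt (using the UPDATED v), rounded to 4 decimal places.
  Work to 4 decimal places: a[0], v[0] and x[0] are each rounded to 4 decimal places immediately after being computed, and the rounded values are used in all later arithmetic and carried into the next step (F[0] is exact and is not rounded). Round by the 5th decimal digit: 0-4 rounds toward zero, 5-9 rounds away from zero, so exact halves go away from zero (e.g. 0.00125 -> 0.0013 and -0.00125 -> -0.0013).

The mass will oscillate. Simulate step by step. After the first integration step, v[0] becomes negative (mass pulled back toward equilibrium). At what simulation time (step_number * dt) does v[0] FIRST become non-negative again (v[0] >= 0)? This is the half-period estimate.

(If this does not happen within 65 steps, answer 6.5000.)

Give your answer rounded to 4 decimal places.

Answer: 2.5000

Derivation:
Step 0: x=[5.7000] v=[0.0000]
Step 1: x=[5.6402] v=[-0.5979]
Step 2: x=[5.5216] v=[-1.1856]
Step 3: x=[5.3463] v=[-1.7530]
Step 4: x=[5.1173] v=[-2.2905]
Step 5: x=[4.8384] v=[-2.7889]
Step 6: x=[4.5144] v=[-3.2396]
Step 7: x=[4.1509] v=[-3.6350]
Step 8: x=[3.7541] v=[-3.9683]
Step 9: x=[3.3307] v=[-4.2338]
Step 10: x=[2.8880] v=[-4.4270]
Step 11: x=[2.4336] v=[-4.5445]
Step 12: x=[1.9752] v=[-4.5844]
Step 13: x=[1.5206] v=[-4.5460]
Step 14: x=[1.0776] v=[-4.4299]
Step 15: x=[0.6538] v=[-4.2382]
Step 16: x=[0.2564] v=[-3.9741]
Step 17: x=[-0.1078] v=[-3.6421]
Step 18: x=[-0.4326] v=[-3.2479]
Step 19: x=[-0.7124] v=[-2.7982]
Step 20: x=[-0.9425] v=[-2.3007]
Step 21: x=[-1.1189] v=[-1.7639]
Step 22: x=[-1.2386] v=[-1.1969]
Step 23: x=[-1.2996] v=[-0.6095]
Step 24: x=[-1.3008] v=[-0.0117]
Step 25: x=[-1.2422] v=[0.5864]
First v>=0 after going negative at step 25, time=2.5000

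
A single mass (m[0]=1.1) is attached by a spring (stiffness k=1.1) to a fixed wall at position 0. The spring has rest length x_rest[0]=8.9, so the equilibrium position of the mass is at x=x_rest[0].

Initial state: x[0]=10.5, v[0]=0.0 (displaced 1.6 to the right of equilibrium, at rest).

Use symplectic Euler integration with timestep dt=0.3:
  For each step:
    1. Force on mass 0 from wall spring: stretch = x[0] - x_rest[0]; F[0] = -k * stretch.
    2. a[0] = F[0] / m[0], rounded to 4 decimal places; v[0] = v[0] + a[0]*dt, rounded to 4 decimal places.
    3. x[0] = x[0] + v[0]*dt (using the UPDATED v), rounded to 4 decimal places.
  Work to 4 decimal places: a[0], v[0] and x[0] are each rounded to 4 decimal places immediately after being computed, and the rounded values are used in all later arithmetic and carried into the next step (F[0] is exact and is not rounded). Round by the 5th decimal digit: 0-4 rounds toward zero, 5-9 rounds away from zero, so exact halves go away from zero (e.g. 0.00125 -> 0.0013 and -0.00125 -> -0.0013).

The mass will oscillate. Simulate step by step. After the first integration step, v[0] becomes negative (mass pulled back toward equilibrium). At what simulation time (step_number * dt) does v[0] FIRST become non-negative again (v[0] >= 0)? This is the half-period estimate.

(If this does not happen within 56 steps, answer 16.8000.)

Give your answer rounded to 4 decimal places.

Step 0: x=[10.5000] v=[0.0000]
Step 1: x=[10.3560] v=[-0.4800]
Step 2: x=[10.0810] v=[-0.9168]
Step 3: x=[9.6997] v=[-1.2711]
Step 4: x=[9.2464] v=[-1.5110]
Step 5: x=[8.7619] v=[-1.6149]
Step 6: x=[8.2899] v=[-1.5735]
Step 7: x=[7.8728] v=[-1.3905]
Step 8: x=[7.5481] v=[-1.0823]
Step 9: x=[7.3451] v=[-0.6767]
Step 10: x=[7.2820] v=[-0.2102]
Step 11: x=[7.3646] v=[0.2752]
First v>=0 after going negative at step 11, time=3.3000

Answer: 3.3000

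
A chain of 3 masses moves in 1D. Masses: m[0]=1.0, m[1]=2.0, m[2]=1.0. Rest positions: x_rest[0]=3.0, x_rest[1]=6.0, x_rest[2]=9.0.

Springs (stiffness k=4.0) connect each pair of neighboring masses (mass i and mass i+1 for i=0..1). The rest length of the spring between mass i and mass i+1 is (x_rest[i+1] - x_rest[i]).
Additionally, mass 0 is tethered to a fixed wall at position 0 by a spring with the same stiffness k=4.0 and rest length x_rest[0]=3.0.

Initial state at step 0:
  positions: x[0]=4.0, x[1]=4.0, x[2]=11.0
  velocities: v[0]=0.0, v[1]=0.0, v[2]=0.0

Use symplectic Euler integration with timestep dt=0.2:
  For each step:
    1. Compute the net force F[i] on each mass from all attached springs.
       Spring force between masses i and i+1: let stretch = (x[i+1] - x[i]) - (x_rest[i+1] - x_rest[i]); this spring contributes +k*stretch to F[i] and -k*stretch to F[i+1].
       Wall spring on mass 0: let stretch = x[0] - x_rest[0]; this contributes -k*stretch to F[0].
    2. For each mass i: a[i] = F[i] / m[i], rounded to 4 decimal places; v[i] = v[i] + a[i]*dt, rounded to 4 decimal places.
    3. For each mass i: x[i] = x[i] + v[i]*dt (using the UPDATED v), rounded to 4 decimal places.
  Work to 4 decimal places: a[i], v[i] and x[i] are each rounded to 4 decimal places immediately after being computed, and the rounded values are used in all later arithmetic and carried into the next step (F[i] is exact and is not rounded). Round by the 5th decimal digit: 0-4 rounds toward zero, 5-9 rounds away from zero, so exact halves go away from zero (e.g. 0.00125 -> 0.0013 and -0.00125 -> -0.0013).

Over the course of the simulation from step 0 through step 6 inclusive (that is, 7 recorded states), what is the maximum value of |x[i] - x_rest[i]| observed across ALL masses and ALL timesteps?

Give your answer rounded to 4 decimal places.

Step 0: x=[4.0000 4.0000 11.0000] v=[0.0000 0.0000 0.0000]
Step 1: x=[3.3600 4.5600 10.3600] v=[-3.2000 2.8000 -3.2000]
Step 2: x=[2.3744 5.4880 9.2720] v=[-4.9280 4.6400 -5.4400]
Step 3: x=[1.5071 6.4696 8.0586] v=[-4.3366 4.9082 -6.0672]
Step 4: x=[1.1926 7.1814 7.0709] v=[-1.5723 3.5588 -4.9384]
Step 5: x=[1.6455 7.4052 6.5809] v=[2.2647 1.1191 -2.4500]
Step 6: x=[2.7567 7.1023 6.7028] v=[5.5561 -1.5145 0.6094]
Max displacement = 2.4191

Answer: 2.4191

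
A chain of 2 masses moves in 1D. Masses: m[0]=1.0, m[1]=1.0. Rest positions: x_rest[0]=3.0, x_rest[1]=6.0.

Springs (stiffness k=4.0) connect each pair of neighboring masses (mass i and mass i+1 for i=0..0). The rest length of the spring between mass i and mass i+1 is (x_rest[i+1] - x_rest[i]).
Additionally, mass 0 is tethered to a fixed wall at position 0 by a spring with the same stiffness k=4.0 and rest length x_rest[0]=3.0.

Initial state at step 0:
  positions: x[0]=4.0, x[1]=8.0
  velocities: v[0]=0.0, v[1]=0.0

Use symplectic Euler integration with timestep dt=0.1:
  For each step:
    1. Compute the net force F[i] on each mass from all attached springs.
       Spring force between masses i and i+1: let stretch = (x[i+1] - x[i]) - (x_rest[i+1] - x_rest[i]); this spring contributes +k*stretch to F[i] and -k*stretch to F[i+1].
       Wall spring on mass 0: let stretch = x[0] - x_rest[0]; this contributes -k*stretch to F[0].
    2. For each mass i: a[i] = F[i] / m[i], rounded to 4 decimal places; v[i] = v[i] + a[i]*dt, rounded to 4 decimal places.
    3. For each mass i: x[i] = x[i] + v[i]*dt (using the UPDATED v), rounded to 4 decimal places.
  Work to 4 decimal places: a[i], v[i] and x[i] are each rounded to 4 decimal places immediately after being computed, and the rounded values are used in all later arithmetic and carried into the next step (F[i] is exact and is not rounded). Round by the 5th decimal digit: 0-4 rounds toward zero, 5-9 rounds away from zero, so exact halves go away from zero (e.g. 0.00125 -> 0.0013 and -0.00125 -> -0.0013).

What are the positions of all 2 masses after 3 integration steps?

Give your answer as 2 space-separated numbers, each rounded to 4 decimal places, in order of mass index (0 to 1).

Step 0: x=[4.0000 8.0000] v=[0.0000 0.0000]
Step 1: x=[4.0000 7.9600] v=[0.0000 -0.4000]
Step 2: x=[3.9984 7.8816] v=[-0.0160 -0.7840]
Step 3: x=[3.9922 7.7679] v=[-0.0621 -1.1373]

Answer: 3.9922 7.7679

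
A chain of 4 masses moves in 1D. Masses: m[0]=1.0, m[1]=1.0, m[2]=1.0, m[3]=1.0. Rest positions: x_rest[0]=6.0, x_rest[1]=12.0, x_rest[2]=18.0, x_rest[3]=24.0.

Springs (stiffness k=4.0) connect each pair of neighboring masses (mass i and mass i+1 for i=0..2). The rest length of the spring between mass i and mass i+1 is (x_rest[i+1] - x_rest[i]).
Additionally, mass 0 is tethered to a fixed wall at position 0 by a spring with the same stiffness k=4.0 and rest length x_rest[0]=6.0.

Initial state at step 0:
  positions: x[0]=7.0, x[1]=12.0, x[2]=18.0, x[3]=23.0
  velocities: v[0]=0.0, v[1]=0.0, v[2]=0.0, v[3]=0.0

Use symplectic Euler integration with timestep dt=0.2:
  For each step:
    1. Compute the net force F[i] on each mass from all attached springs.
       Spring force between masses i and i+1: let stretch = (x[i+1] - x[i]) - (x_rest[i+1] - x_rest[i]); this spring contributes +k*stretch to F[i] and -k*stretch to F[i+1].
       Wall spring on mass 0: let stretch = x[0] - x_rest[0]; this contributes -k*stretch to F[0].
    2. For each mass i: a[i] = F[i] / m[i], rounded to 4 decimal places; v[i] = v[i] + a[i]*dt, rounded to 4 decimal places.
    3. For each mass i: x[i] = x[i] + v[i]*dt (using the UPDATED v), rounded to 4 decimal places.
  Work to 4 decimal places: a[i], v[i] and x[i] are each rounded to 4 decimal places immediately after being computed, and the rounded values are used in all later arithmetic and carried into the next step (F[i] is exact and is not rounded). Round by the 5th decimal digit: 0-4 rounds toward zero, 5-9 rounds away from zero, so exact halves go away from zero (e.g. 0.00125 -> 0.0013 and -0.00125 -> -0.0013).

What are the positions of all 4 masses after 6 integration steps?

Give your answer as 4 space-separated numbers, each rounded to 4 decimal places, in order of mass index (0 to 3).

Answer: 5.3422 11.1945 18.0515 24.3042

Derivation:
Step 0: x=[7.0000 12.0000 18.0000 23.0000] v=[0.0000 0.0000 0.0000 0.0000]
Step 1: x=[6.6800 12.1600 17.8400 23.1600] v=[-1.6000 0.8000 -0.8000 0.8000]
Step 2: x=[6.1680 12.3520 17.6224 23.4288] v=[-2.5600 0.9600 -1.0880 1.3440]
Step 3: x=[5.6586 12.3978 17.4906 23.7286] v=[-2.5472 0.2291 -0.6592 1.4989]
Step 4: x=[5.3221 12.1802 17.5420 23.9903] v=[-1.6827 -1.0880 0.2570 1.3085]
Step 5: x=[5.2313 11.7232 17.7672 24.1803] v=[-0.4539 -2.2850 1.1262 0.9499]
Step 6: x=[5.3422 11.1945 18.0515 24.3042] v=[0.5546 -2.6433 1.4215 0.6194]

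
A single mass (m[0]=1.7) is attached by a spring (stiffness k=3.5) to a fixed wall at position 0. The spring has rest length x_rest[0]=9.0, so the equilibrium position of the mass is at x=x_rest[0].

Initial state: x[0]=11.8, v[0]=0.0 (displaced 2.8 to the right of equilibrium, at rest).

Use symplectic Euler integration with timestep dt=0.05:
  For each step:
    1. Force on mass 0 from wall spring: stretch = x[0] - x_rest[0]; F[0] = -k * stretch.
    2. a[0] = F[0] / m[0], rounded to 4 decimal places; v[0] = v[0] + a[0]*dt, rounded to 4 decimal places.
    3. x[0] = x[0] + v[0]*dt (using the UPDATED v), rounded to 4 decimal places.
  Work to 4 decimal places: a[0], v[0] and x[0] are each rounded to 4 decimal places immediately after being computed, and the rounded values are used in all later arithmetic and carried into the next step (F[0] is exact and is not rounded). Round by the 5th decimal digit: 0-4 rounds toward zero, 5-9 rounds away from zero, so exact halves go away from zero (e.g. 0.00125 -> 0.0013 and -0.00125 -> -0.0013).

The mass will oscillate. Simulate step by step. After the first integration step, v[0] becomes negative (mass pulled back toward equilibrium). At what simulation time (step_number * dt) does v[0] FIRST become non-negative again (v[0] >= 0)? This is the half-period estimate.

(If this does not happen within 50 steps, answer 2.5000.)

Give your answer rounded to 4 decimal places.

Answer: 2.2000

Derivation:
Step 0: x=[11.8000] v=[0.0000]
Step 1: x=[11.7856] v=[-0.2882]
Step 2: x=[11.7569] v=[-0.5750]
Step 3: x=[11.7140] v=[-0.8588]
Step 4: x=[11.6571] v=[-1.1382]
Step 5: x=[11.5865] v=[-1.4117]
Step 6: x=[11.5026] v=[-1.6780]
Step 7: x=[11.4058] v=[-1.9356]
Step 8: x=[11.2966] v=[-2.1833]
Step 9: x=[11.1756] v=[-2.4197]
Step 10: x=[11.0434] v=[-2.6437]
Step 11: x=[10.9007] v=[-2.8541]
Step 12: x=[10.7482] v=[-3.0498]
Step 13: x=[10.5867] v=[-3.2298]
Step 14: x=[10.4170] v=[-3.3931]
Step 15: x=[10.2401] v=[-3.5390]
Step 16: x=[10.0568] v=[-3.6667]
Step 17: x=[9.8680] v=[-3.7755]
Step 18: x=[9.6748] v=[-3.8649]
Step 19: x=[9.4781] v=[-3.9344]
Step 20: x=[9.2789] v=[-3.9836]
Step 21: x=[9.0783] v=[-4.0123]
Step 22: x=[8.8773] v=[-4.0204]
Step 23: x=[8.6769] v=[-4.0078]
Step 24: x=[8.4782] v=[-3.9745]
Step 25: x=[8.2822] v=[-3.9208]
Step 26: x=[8.0899] v=[-3.8469]
Step 27: x=[7.9022] v=[-3.7532]
Step 28: x=[7.7202] v=[-3.6402]
Step 29: x=[7.5448] v=[-3.5085]
Step 30: x=[7.3769] v=[-3.3587]
Step 31: x=[7.2173] v=[-3.1916]
Step 32: x=[7.0669] v=[-3.0081]
Step 33: x=[6.9264] v=[-2.8091]
Step 34: x=[6.7966] v=[-2.5956]
Step 35: x=[6.6782] v=[-2.3688]
Step 36: x=[6.5717] v=[-2.1298]
Step 37: x=[6.4777] v=[-1.8798]
Step 38: x=[6.3967] v=[-1.6202]
Step 39: x=[6.3291] v=[-1.3522]
Step 40: x=[6.2752] v=[-1.0773]
Step 41: x=[6.2354] v=[-0.7968]
Step 42: x=[6.2098] v=[-0.5122]
Step 43: x=[6.1986] v=[-0.2250]
Step 44: x=[6.2018] v=[0.0634]
First v>=0 after going negative at step 44, time=2.2000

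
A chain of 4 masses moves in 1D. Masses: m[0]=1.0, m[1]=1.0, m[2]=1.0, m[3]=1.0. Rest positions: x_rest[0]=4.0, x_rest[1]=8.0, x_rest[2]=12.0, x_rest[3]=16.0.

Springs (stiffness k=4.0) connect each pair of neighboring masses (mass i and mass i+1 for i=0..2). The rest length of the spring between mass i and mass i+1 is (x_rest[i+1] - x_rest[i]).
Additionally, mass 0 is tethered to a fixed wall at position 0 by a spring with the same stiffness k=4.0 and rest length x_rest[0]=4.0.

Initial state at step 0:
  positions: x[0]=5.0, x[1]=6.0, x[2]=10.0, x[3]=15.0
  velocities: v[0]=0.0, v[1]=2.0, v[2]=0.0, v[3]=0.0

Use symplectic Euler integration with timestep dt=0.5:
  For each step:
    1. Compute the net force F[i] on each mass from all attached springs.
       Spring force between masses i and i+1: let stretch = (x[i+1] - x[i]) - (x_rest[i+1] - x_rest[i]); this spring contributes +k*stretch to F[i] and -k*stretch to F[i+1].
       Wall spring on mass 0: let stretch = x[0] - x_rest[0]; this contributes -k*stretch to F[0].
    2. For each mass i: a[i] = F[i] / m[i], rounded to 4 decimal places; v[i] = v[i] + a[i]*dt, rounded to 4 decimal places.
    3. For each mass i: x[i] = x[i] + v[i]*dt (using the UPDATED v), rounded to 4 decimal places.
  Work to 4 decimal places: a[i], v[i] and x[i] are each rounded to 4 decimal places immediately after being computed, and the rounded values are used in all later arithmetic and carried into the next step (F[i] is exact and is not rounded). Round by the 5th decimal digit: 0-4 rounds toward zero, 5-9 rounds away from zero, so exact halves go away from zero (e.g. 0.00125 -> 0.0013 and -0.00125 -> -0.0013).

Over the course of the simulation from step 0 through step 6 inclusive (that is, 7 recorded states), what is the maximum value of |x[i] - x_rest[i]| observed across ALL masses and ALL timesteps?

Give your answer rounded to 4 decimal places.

Answer: 4.0000

Derivation:
Step 0: x=[5.0000 6.0000 10.0000 15.0000] v=[0.0000 2.0000 0.0000 0.0000]
Step 1: x=[1.0000 10.0000 11.0000 14.0000] v=[-8.0000 8.0000 2.0000 -2.0000]
Step 2: x=[5.0000 6.0000 14.0000 14.0000] v=[8.0000 -8.0000 6.0000 0.0000]
Step 3: x=[5.0000 9.0000 9.0000 18.0000] v=[0.0000 6.0000 -10.0000 8.0000]
Step 4: x=[4.0000 8.0000 13.0000 17.0000] v=[-2.0000 -2.0000 8.0000 -2.0000]
Step 5: x=[3.0000 8.0000 16.0000 16.0000] v=[-2.0000 0.0000 6.0000 -2.0000]
Step 6: x=[4.0000 11.0000 11.0000 19.0000] v=[2.0000 6.0000 -10.0000 6.0000]
Max displacement = 4.0000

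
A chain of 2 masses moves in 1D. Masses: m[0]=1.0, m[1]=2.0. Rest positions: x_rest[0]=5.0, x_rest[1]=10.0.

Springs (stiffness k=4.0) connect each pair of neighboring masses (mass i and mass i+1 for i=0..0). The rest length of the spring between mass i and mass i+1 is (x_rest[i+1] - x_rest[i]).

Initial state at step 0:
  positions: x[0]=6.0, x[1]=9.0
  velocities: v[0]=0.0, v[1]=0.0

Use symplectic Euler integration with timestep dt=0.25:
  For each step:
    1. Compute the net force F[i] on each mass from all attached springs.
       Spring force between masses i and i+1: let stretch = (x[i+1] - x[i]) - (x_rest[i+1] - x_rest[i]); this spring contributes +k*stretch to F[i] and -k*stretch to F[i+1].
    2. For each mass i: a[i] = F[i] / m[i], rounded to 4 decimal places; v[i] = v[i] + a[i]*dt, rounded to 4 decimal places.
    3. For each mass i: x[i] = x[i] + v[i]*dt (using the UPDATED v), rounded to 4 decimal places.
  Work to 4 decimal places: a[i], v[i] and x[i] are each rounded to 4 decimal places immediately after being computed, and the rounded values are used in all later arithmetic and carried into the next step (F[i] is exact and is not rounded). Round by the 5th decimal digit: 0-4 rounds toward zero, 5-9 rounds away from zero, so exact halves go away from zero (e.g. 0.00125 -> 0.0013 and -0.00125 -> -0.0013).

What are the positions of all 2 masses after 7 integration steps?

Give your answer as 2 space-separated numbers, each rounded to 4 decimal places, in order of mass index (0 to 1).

Answer: 4.6045 9.6981

Derivation:
Step 0: x=[6.0000 9.0000] v=[0.0000 0.0000]
Step 1: x=[5.5000 9.2500] v=[-2.0000 1.0000]
Step 2: x=[4.6875 9.6563] v=[-3.2500 1.6250]
Step 3: x=[3.8672 10.0665] v=[-3.2812 1.6406]
Step 4: x=[3.3467 10.3268] v=[-2.0819 1.0410]
Step 5: x=[3.3213 10.3396] v=[-0.1018 0.0510]
Step 6: x=[3.8004 10.1001] v=[1.9165 -0.9582]
Step 7: x=[4.6045 9.6981] v=[3.2162 -1.6081]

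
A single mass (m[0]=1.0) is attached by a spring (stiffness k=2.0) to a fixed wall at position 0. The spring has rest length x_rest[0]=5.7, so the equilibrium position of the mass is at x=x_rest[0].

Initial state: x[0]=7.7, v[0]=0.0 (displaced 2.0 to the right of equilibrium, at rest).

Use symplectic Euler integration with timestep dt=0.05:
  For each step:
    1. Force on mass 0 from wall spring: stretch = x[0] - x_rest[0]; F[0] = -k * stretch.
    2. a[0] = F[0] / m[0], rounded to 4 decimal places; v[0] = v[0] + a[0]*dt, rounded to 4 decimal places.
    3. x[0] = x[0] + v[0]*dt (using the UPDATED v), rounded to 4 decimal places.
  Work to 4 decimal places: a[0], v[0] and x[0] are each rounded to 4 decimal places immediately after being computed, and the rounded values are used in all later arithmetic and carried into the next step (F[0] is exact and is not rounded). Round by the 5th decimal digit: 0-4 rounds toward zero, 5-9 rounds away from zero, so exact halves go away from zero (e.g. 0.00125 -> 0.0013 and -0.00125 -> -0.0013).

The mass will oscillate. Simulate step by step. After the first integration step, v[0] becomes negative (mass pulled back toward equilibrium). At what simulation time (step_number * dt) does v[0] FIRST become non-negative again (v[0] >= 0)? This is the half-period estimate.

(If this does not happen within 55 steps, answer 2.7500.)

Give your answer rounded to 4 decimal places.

Answer: 2.2500

Derivation:
Step 0: x=[7.7000] v=[0.0000]
Step 1: x=[7.6900] v=[-0.2000]
Step 2: x=[7.6701] v=[-0.3990]
Step 3: x=[7.6403] v=[-0.5960]
Step 4: x=[7.6008] v=[-0.7900]
Step 5: x=[7.5518] v=[-0.9801]
Step 6: x=[7.4935] v=[-1.1653]
Step 7: x=[7.4263] v=[-1.3447]
Step 8: x=[7.3504] v=[-1.5173]
Step 9: x=[7.2663] v=[-1.6823]
Step 10: x=[7.1744] v=[-1.8389]
Step 11: x=[7.0751] v=[-1.9863]
Step 12: x=[6.9689] v=[-2.1238]
Step 13: x=[6.8564] v=[-2.2507]
Step 14: x=[6.7381] v=[-2.3663]
Step 15: x=[6.6146] v=[-2.4701]
Step 16: x=[6.4865] v=[-2.5616]
Step 17: x=[6.3545] v=[-2.6403]
Step 18: x=[6.2192] v=[-2.7058]
Step 19: x=[6.0813] v=[-2.7577]
Step 20: x=[5.9415] v=[-2.7958]
Step 21: x=[5.8005] v=[-2.8200]
Step 22: x=[5.6590] v=[-2.8301]
Step 23: x=[5.5177] v=[-2.8260]
Step 24: x=[5.3773] v=[-2.8078]
Step 25: x=[5.2385] v=[-2.7755]
Step 26: x=[5.1020] v=[-2.7294]
Step 27: x=[4.9685] v=[-2.6696]
Step 28: x=[4.8387] v=[-2.5965]
Step 29: x=[4.7132] v=[-2.5104]
Step 30: x=[4.5926] v=[-2.4117]
Step 31: x=[4.4776] v=[-2.3010]
Step 32: x=[4.3687] v=[-2.1788]
Step 33: x=[4.2664] v=[-2.0457]
Step 34: x=[4.1713] v=[-1.9023]
Step 35: x=[4.0838] v=[-1.7494]
Step 36: x=[4.0044] v=[-1.5878]
Step 37: x=[3.9335] v=[-1.4182]
Step 38: x=[3.8714] v=[-1.2416]
Step 39: x=[3.8185] v=[-1.0587]
Step 40: x=[3.7750] v=[-0.8706]
Step 41: x=[3.7411] v=[-0.6781]
Step 42: x=[3.7170] v=[-0.4822]
Step 43: x=[3.7028] v=[-0.2839]
Step 44: x=[3.6986] v=[-0.0842]
Step 45: x=[3.7044] v=[0.1159]
First v>=0 after going negative at step 45, time=2.2500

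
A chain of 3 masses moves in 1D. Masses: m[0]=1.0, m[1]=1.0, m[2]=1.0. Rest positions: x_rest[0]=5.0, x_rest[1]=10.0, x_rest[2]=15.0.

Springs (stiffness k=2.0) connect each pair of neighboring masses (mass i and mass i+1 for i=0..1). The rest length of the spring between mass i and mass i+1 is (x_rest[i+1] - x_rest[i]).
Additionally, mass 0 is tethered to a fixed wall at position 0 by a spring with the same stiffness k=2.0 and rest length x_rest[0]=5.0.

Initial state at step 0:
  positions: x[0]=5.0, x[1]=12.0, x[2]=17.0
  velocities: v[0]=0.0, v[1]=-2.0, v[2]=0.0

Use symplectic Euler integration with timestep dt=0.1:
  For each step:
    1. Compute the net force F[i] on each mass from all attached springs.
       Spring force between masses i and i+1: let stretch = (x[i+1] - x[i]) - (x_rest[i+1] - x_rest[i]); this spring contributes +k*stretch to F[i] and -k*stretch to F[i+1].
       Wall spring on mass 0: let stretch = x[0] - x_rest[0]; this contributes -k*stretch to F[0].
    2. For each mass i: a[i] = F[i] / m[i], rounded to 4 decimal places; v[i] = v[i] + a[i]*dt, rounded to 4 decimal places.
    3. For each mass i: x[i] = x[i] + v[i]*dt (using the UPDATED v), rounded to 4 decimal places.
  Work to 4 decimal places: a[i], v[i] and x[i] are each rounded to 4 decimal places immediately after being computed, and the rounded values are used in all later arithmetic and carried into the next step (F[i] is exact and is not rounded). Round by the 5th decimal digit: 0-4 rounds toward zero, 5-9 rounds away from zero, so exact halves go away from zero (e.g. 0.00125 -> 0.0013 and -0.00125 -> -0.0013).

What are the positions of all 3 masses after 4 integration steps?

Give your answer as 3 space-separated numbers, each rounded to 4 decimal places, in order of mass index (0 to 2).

Answer: 5.3269 10.9121 16.9499

Derivation:
Step 0: x=[5.0000 12.0000 17.0000] v=[0.0000 -2.0000 0.0000]
Step 1: x=[5.0400 11.7600 17.0000] v=[0.4000 -2.4000 0.0000]
Step 2: x=[5.1136 11.4904 16.9952] v=[0.7360 -2.6960 -0.0480]
Step 3: x=[5.2125 11.2034 16.9803] v=[0.9886 -2.8704 -0.1490]
Step 4: x=[5.3269 10.9121 16.9499] v=[1.1443 -2.9132 -0.3044]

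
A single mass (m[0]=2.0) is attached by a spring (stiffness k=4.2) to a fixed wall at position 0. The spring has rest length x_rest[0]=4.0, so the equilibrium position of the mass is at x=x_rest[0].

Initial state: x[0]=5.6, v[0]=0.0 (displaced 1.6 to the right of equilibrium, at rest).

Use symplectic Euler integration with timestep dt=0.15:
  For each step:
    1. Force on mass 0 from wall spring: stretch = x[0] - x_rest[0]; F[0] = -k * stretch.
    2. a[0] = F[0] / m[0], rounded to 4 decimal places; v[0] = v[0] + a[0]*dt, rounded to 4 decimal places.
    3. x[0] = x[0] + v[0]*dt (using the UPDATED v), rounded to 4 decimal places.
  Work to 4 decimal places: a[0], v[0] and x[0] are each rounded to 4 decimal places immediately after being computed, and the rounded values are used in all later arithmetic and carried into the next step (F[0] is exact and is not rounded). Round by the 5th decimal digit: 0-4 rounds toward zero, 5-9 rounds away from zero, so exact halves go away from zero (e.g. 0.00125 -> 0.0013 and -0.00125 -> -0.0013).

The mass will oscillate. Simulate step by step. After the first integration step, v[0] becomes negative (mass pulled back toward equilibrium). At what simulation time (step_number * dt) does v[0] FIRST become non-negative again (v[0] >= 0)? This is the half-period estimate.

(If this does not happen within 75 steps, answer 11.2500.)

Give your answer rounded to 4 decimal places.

Step 0: x=[5.6000] v=[0.0000]
Step 1: x=[5.5244] v=[-0.5040]
Step 2: x=[5.3768] v=[-0.9842]
Step 3: x=[5.1641] v=[-1.4179]
Step 4: x=[4.8964] v=[-1.7846]
Step 5: x=[4.5864] v=[-2.0670]
Step 6: x=[4.2486] v=[-2.2517]
Step 7: x=[3.8991] v=[-2.3300]
Step 8: x=[3.5544] v=[-2.2982]
Step 9: x=[3.2307] v=[-2.1578]
Step 10: x=[2.9434] v=[-1.9155]
Step 11: x=[2.7060] v=[-1.5827]
Step 12: x=[2.5297] v=[-1.1751]
Step 13: x=[2.4229] v=[-0.7120]
Step 14: x=[2.3906] v=[-0.2152]
Step 15: x=[2.4344] v=[0.2918]
First v>=0 after going negative at step 15, time=2.2500

Answer: 2.2500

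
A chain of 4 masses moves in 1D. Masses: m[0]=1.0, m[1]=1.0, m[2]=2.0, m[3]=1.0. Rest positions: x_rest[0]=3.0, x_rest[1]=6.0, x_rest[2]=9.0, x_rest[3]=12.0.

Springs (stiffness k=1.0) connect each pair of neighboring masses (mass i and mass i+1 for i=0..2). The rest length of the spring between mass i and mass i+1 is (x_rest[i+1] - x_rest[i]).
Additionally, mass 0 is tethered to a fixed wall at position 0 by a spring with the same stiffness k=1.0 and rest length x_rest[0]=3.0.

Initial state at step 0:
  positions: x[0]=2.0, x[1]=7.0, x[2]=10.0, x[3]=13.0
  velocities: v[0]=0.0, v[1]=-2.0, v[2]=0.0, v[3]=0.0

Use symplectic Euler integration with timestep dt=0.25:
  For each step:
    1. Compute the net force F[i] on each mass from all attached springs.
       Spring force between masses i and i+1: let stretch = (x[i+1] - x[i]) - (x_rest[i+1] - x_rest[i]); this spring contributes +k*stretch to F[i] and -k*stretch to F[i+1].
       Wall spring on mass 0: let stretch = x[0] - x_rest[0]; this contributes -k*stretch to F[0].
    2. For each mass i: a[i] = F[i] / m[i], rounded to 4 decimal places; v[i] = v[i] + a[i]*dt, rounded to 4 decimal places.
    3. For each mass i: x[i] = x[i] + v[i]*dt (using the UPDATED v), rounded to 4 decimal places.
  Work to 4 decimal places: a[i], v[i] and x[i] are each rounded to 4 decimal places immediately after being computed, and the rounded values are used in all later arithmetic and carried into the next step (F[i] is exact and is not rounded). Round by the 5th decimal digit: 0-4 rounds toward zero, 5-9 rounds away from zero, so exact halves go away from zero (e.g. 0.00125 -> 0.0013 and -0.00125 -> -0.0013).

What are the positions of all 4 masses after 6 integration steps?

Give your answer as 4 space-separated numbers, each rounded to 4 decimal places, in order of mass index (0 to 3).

Step 0: x=[2.0000 7.0000 10.0000 13.0000] v=[0.0000 -2.0000 0.0000 0.0000]
Step 1: x=[2.1875 6.3750 10.0000 13.0000] v=[0.7500 -2.5000 0.0000 0.0000]
Step 2: x=[2.5000 5.7149 9.9805 13.0000] v=[1.2500 -2.6406 -0.0781 0.0000]
Step 3: x=[2.8572 5.1204 9.9220 12.9988] v=[1.4287 -2.3779 -0.2339 -0.0049]
Step 4: x=[3.1773 4.6846 9.8096 12.9928] v=[1.2802 -1.7433 -0.4495 -0.0241]
Step 5: x=[3.3930 4.4749 9.6366 12.9753] v=[0.8627 -0.8389 -0.6922 -0.0699]
Step 6: x=[3.4642 4.5202 9.4066 12.9367] v=[0.2849 0.1811 -0.9201 -0.1546]

Answer: 3.4642 4.5202 9.4066 12.9367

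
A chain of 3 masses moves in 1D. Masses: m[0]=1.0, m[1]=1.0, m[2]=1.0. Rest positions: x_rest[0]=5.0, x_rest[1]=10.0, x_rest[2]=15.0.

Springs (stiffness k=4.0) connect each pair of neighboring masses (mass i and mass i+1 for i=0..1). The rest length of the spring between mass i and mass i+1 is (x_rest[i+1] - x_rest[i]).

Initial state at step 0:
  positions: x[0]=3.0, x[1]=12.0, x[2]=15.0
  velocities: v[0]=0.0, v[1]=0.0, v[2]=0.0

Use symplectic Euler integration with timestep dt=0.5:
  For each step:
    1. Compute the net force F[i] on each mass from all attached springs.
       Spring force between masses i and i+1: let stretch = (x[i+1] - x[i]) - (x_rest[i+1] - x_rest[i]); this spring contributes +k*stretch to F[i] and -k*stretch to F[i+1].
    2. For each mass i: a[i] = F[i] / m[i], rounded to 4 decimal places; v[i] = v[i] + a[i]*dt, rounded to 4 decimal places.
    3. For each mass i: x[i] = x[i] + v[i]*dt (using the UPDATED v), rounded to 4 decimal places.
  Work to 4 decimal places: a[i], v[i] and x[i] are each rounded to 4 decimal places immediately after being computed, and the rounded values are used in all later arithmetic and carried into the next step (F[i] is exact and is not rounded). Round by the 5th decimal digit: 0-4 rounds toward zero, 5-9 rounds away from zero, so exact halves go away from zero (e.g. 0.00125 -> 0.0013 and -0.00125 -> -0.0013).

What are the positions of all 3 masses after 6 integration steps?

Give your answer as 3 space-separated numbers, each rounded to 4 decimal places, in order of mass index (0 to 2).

Answer: 3.0000 12.0000 15.0000

Derivation:
Step 0: x=[3.0000 12.0000 15.0000] v=[0.0000 0.0000 0.0000]
Step 1: x=[7.0000 6.0000 17.0000] v=[8.0000 -12.0000 4.0000]
Step 2: x=[5.0000 12.0000 13.0000] v=[-4.0000 12.0000 -8.0000]
Step 3: x=[5.0000 12.0000 13.0000] v=[0.0000 0.0000 0.0000]
Step 4: x=[7.0000 6.0000 17.0000] v=[4.0000 -12.0000 8.0000]
Step 5: x=[3.0000 12.0000 15.0000] v=[-8.0000 12.0000 -4.0000]
Step 6: x=[3.0000 12.0000 15.0000] v=[0.0000 0.0000 0.0000]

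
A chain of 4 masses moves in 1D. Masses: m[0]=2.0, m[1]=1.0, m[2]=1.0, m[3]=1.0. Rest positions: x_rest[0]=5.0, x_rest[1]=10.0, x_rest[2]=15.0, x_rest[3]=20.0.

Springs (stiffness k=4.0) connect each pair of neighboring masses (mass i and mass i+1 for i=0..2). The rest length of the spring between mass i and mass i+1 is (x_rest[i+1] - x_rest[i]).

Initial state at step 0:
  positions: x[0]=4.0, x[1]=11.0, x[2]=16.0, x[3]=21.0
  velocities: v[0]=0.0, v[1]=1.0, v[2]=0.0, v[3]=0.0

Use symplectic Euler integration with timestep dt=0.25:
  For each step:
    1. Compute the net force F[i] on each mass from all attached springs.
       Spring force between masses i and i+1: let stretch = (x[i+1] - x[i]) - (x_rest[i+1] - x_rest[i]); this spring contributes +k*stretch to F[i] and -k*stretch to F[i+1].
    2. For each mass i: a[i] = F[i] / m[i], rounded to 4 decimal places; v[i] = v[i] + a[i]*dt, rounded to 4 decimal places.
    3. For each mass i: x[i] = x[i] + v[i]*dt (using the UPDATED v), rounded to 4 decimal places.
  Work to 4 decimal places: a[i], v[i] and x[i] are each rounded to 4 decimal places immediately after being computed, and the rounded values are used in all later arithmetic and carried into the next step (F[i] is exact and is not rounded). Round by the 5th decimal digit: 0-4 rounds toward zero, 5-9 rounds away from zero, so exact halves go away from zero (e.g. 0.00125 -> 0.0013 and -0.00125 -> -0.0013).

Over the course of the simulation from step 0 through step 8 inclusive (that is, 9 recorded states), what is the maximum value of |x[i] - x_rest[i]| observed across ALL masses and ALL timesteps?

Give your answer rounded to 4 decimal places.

Answer: 1.2672

Derivation:
Step 0: x=[4.0000 11.0000 16.0000 21.0000] v=[0.0000 1.0000 0.0000 0.0000]
Step 1: x=[4.2500 10.7500 16.0000 21.0000] v=[1.0000 -1.0000 0.0000 0.0000]
Step 2: x=[4.6875 10.1875 15.9375 21.0000] v=[1.7500 -2.2500 -0.2500 0.0000]
Step 3: x=[5.1875 9.6875 15.7031 20.9844] v=[2.0000 -2.0000 -0.9375 -0.0625]
Step 4: x=[5.6250 9.5664 15.2852 20.8985] v=[1.7500 -0.4844 -1.6718 -0.3438]
Step 5: x=[5.9302 9.8897 14.8409 20.6592] v=[1.2207 1.2930 -1.7773 -0.9571]
Step 6: x=[6.1053 10.4609 14.6134 20.2154] v=[0.7005 2.2847 -0.9102 -1.7754]
Step 7: x=[6.1999 10.9813 14.7482 19.6211] v=[0.3783 2.0816 0.5393 -2.3774]
Step 8: x=[6.2672 11.2481 15.1595 19.0585] v=[0.2690 1.0671 1.6453 -2.2503]
Max displacement = 1.2672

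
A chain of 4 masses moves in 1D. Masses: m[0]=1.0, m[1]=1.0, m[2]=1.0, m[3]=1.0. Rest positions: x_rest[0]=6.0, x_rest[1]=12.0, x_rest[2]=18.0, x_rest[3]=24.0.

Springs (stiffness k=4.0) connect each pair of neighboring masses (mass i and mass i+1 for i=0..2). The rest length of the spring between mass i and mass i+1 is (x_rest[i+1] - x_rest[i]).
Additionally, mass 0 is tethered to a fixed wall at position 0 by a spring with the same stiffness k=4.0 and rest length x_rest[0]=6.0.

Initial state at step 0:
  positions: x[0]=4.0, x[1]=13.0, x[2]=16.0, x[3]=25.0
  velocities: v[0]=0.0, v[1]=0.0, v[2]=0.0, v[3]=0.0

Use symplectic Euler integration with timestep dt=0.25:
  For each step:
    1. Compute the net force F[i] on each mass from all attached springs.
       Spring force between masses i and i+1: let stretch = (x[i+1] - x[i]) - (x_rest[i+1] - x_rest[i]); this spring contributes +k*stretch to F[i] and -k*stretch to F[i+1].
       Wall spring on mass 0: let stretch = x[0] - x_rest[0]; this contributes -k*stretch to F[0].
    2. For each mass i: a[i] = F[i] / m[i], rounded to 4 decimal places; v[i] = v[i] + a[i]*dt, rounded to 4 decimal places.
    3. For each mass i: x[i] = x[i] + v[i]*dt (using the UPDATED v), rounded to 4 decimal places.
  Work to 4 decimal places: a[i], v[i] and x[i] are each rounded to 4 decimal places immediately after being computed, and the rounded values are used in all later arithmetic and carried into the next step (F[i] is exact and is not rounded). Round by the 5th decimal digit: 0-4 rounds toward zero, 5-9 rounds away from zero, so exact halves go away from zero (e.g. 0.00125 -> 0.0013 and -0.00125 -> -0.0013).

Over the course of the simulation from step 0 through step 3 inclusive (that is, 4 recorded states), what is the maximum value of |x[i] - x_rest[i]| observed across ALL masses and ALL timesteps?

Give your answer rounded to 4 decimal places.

Answer: 2.1094

Derivation:
Step 0: x=[4.0000 13.0000 16.0000 25.0000] v=[0.0000 0.0000 0.0000 0.0000]
Step 1: x=[5.2500 11.5000 17.5000 24.2500] v=[5.0000 -6.0000 6.0000 -3.0000]
Step 2: x=[6.7500 9.9375 19.1875 23.3125] v=[6.0000 -6.2500 6.7500 -3.7500]
Step 3: x=[7.3594 9.8906 19.5938 22.8438] v=[2.4375 -0.1875 1.6250 -1.8750]
Max displacement = 2.1094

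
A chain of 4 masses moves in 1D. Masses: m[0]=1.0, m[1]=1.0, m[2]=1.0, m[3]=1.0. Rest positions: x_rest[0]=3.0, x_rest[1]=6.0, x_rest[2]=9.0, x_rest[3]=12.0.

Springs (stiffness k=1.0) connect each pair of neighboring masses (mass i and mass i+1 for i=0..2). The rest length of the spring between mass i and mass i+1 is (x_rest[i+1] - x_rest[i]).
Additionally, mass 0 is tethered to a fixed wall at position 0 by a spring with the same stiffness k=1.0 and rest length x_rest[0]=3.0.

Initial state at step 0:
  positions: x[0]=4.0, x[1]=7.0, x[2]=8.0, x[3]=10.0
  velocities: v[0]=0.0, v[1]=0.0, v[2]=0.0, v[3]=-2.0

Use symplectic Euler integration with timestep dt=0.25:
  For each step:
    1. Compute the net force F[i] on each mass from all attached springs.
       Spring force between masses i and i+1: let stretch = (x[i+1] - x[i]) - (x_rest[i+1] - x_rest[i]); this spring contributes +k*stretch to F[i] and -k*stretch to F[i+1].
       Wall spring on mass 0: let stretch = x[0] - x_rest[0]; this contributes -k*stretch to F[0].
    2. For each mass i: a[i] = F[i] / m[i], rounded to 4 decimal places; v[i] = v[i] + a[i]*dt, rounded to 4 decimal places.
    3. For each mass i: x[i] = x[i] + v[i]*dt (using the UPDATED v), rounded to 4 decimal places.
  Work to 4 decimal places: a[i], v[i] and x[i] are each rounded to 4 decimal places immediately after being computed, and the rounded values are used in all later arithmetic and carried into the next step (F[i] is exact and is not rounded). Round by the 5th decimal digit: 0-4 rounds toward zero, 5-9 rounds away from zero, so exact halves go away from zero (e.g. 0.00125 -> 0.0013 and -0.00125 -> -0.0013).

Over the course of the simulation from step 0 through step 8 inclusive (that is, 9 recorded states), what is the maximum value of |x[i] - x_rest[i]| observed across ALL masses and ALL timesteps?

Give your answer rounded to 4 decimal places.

Answer: 3.0902

Derivation:
Step 0: x=[4.0000 7.0000 8.0000 10.0000] v=[0.0000 0.0000 0.0000 -2.0000]
Step 1: x=[3.9375 6.8750 8.0625 9.5625] v=[-0.2500 -0.5000 0.2500 -1.7500]
Step 2: x=[3.8125 6.6406 8.1445 9.2188] v=[-0.5000 -0.9375 0.3281 -1.3750]
Step 3: x=[3.6260 6.3235 8.1997 8.9954] v=[-0.7461 -1.2686 0.2207 -0.8936]
Step 4: x=[3.3815 5.9550 8.1874 8.9098] v=[-0.9782 -1.4739 -0.0494 -0.3425]
Step 5: x=[3.0865 5.5652 8.0807 8.9665] v=[-1.1802 -1.5592 -0.4269 0.2269]
Step 6: x=[2.7535 5.1777 7.8721 9.1554] v=[-1.3322 -1.5500 -0.8343 0.7555]
Step 7: x=[2.3999 4.8071 7.5753 9.4516] v=[-1.4145 -1.4825 -1.1871 1.1847]
Step 8: x=[2.0467 4.4590 7.2228 9.8180] v=[-1.4127 -1.3923 -1.4101 1.4656]
Max displacement = 3.0902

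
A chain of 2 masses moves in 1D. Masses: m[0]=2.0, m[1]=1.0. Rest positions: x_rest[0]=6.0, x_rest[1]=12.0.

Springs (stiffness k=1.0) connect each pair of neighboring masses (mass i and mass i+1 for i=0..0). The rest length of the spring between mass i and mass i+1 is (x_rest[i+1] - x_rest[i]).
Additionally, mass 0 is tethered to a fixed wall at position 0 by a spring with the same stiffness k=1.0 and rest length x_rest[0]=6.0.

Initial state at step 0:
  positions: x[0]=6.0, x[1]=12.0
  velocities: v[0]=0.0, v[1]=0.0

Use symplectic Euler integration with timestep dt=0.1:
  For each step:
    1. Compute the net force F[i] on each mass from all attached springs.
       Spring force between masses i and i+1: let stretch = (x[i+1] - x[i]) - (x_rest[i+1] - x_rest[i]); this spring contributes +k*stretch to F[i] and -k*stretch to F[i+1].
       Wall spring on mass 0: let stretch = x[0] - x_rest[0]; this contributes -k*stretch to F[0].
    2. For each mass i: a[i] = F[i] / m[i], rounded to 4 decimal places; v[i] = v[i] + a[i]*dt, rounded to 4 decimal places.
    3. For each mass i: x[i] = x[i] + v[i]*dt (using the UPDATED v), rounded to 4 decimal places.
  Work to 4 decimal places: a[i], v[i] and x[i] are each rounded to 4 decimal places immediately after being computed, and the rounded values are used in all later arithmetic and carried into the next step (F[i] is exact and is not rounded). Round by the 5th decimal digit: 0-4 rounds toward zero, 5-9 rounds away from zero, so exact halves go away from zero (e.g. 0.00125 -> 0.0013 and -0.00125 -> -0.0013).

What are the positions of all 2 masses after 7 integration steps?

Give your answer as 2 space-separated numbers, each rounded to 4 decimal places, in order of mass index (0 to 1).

Answer: 6.0000 12.0000

Derivation:
Step 0: x=[6.0000 12.0000] v=[0.0000 0.0000]
Step 1: x=[6.0000 12.0000] v=[0.0000 0.0000]
Step 2: x=[6.0000 12.0000] v=[0.0000 0.0000]
Step 3: x=[6.0000 12.0000] v=[0.0000 0.0000]
Step 4: x=[6.0000 12.0000] v=[0.0000 0.0000]
Step 5: x=[6.0000 12.0000] v=[0.0000 0.0000]
Step 6: x=[6.0000 12.0000] v=[0.0000 0.0000]
Step 7: x=[6.0000 12.0000] v=[0.0000 0.0000]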